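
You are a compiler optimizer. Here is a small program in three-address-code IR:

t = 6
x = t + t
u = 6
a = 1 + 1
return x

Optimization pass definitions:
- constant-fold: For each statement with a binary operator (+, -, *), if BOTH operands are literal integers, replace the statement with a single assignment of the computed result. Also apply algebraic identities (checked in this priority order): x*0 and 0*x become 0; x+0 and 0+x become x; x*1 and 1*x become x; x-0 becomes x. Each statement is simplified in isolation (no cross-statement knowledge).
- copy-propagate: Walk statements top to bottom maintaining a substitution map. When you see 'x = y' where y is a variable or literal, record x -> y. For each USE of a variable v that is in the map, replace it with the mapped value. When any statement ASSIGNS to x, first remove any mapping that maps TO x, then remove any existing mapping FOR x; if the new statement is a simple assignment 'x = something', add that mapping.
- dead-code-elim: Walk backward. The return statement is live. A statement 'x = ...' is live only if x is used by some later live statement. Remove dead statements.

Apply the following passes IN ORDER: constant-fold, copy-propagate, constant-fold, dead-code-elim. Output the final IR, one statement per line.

Answer: x = 12
return x

Derivation:
Initial IR:
  t = 6
  x = t + t
  u = 6
  a = 1 + 1
  return x
After constant-fold (5 stmts):
  t = 6
  x = t + t
  u = 6
  a = 2
  return x
After copy-propagate (5 stmts):
  t = 6
  x = 6 + 6
  u = 6
  a = 2
  return x
After constant-fold (5 stmts):
  t = 6
  x = 12
  u = 6
  a = 2
  return x
After dead-code-elim (2 stmts):
  x = 12
  return x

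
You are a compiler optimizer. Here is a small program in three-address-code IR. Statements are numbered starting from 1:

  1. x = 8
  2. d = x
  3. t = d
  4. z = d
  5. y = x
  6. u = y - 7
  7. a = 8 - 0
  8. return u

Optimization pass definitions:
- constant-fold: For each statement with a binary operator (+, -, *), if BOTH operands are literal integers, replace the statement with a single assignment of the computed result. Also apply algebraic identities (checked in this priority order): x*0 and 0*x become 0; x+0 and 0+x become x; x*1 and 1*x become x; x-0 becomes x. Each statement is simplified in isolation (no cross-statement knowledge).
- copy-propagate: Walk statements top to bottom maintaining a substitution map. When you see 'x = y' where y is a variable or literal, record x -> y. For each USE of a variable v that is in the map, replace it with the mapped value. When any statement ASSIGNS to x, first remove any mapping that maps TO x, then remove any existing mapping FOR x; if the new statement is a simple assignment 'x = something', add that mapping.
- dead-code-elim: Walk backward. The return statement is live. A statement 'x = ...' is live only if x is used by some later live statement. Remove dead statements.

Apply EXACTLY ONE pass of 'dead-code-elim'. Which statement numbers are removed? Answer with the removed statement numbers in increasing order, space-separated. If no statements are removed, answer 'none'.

Backward liveness scan:
Stmt 1 'x = 8': KEEP (x is live); live-in = []
Stmt 2 'd = x': DEAD (d not in live set ['x'])
Stmt 3 't = d': DEAD (t not in live set ['x'])
Stmt 4 'z = d': DEAD (z not in live set ['x'])
Stmt 5 'y = x': KEEP (y is live); live-in = ['x']
Stmt 6 'u = y - 7': KEEP (u is live); live-in = ['y']
Stmt 7 'a = 8 - 0': DEAD (a not in live set ['u'])
Stmt 8 'return u': KEEP (return); live-in = ['u']
Removed statement numbers: [2, 3, 4, 7]
Surviving IR:
  x = 8
  y = x
  u = y - 7
  return u

Answer: 2 3 4 7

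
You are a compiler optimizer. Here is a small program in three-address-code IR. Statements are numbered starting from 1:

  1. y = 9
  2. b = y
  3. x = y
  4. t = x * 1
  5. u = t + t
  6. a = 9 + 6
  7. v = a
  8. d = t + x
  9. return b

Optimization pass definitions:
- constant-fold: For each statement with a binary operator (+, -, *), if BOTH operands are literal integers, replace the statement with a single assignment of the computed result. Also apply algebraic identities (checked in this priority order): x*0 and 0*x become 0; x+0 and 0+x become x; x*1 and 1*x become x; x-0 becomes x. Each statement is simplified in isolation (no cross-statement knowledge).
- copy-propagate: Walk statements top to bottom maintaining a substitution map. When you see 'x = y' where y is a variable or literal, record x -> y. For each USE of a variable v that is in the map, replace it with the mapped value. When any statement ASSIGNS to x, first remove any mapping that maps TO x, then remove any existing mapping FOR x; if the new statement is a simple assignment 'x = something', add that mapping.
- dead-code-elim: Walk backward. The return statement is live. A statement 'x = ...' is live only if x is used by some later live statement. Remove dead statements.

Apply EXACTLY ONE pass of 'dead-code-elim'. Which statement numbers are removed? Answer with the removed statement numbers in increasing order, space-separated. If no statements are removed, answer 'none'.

Backward liveness scan:
Stmt 1 'y = 9': KEEP (y is live); live-in = []
Stmt 2 'b = y': KEEP (b is live); live-in = ['y']
Stmt 3 'x = y': DEAD (x not in live set ['b'])
Stmt 4 't = x * 1': DEAD (t not in live set ['b'])
Stmt 5 'u = t + t': DEAD (u not in live set ['b'])
Stmt 6 'a = 9 + 6': DEAD (a not in live set ['b'])
Stmt 7 'v = a': DEAD (v not in live set ['b'])
Stmt 8 'd = t + x': DEAD (d not in live set ['b'])
Stmt 9 'return b': KEEP (return); live-in = ['b']
Removed statement numbers: [3, 4, 5, 6, 7, 8]
Surviving IR:
  y = 9
  b = y
  return b

Answer: 3 4 5 6 7 8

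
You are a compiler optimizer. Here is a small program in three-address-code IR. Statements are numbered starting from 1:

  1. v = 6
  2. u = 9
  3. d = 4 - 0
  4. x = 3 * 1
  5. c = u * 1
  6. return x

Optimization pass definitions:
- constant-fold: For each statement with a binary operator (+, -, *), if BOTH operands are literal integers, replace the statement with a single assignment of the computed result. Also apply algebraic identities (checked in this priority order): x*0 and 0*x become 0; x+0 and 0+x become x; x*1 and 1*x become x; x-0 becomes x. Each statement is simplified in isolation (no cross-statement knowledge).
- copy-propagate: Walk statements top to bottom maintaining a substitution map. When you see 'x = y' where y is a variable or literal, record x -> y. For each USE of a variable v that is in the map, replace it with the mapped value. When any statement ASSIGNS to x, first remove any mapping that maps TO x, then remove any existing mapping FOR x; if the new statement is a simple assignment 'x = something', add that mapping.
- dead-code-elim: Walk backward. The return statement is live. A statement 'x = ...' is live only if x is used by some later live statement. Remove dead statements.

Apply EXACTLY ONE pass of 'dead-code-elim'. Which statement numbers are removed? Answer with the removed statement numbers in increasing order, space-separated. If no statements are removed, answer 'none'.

Backward liveness scan:
Stmt 1 'v = 6': DEAD (v not in live set [])
Stmt 2 'u = 9': DEAD (u not in live set [])
Stmt 3 'd = 4 - 0': DEAD (d not in live set [])
Stmt 4 'x = 3 * 1': KEEP (x is live); live-in = []
Stmt 5 'c = u * 1': DEAD (c not in live set ['x'])
Stmt 6 'return x': KEEP (return); live-in = ['x']
Removed statement numbers: [1, 2, 3, 5]
Surviving IR:
  x = 3 * 1
  return x

Answer: 1 2 3 5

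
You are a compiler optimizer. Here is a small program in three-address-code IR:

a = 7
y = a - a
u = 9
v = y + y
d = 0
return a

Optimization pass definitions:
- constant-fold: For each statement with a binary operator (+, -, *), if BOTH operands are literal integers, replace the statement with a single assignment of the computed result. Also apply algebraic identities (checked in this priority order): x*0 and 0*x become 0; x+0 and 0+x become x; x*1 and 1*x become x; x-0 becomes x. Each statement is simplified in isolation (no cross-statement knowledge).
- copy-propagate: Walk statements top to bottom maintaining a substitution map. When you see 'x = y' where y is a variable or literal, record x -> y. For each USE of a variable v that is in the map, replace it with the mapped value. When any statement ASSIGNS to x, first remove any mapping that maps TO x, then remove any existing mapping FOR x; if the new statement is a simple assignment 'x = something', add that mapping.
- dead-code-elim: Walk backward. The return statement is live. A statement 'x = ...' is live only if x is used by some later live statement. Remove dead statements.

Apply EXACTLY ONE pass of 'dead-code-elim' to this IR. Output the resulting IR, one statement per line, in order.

Answer: a = 7
return a

Derivation:
Applying dead-code-elim statement-by-statement:
  [6] return a  -> KEEP (return); live=['a']
  [5] d = 0  -> DEAD (d not live)
  [4] v = y + y  -> DEAD (v not live)
  [3] u = 9  -> DEAD (u not live)
  [2] y = a - a  -> DEAD (y not live)
  [1] a = 7  -> KEEP; live=[]
Result (2 stmts):
  a = 7
  return a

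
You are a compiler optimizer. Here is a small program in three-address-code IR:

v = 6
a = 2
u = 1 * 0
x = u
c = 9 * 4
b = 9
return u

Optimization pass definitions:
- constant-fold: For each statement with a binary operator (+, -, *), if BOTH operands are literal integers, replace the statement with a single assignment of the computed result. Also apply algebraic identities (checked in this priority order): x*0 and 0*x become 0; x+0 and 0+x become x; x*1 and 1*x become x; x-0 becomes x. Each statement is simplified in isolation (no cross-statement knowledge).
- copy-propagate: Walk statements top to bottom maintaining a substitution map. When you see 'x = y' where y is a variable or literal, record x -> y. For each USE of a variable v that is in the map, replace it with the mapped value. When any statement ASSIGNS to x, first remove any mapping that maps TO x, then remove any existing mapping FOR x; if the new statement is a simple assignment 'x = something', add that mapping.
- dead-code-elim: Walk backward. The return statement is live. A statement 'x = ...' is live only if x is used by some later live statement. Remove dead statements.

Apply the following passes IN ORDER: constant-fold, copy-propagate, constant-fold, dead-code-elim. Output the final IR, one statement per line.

Answer: return 0

Derivation:
Initial IR:
  v = 6
  a = 2
  u = 1 * 0
  x = u
  c = 9 * 4
  b = 9
  return u
After constant-fold (7 stmts):
  v = 6
  a = 2
  u = 0
  x = u
  c = 36
  b = 9
  return u
After copy-propagate (7 stmts):
  v = 6
  a = 2
  u = 0
  x = 0
  c = 36
  b = 9
  return 0
After constant-fold (7 stmts):
  v = 6
  a = 2
  u = 0
  x = 0
  c = 36
  b = 9
  return 0
After dead-code-elim (1 stmts):
  return 0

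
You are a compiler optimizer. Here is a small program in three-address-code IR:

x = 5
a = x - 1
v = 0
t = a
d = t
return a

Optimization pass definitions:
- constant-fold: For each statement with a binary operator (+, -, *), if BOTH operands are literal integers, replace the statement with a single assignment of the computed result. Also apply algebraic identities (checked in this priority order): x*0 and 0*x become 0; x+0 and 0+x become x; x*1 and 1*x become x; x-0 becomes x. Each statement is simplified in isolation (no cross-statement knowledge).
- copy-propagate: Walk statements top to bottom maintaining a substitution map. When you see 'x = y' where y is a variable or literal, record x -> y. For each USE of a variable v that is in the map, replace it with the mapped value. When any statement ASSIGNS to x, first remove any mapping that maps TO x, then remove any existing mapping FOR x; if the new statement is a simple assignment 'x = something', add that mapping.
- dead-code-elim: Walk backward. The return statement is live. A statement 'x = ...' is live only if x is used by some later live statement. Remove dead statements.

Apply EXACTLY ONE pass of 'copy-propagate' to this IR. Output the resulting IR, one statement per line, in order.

Applying copy-propagate statement-by-statement:
  [1] x = 5  (unchanged)
  [2] a = x - 1  -> a = 5 - 1
  [3] v = 0  (unchanged)
  [4] t = a  (unchanged)
  [5] d = t  -> d = a
  [6] return a  (unchanged)
Result (6 stmts):
  x = 5
  a = 5 - 1
  v = 0
  t = a
  d = a
  return a

Answer: x = 5
a = 5 - 1
v = 0
t = a
d = a
return a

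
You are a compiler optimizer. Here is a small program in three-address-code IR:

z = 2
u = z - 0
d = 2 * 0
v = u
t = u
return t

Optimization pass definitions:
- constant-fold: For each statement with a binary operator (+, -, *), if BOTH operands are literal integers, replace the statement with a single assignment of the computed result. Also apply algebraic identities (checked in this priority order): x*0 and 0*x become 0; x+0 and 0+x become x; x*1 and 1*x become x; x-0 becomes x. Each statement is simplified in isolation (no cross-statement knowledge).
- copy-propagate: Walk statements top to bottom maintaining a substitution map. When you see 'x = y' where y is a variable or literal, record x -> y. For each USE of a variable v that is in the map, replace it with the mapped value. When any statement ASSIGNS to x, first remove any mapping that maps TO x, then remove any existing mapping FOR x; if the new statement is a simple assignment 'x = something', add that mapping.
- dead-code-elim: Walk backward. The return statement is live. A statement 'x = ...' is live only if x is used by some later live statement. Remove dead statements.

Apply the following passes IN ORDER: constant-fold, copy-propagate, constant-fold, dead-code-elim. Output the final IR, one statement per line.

Initial IR:
  z = 2
  u = z - 0
  d = 2 * 0
  v = u
  t = u
  return t
After constant-fold (6 stmts):
  z = 2
  u = z
  d = 0
  v = u
  t = u
  return t
After copy-propagate (6 stmts):
  z = 2
  u = 2
  d = 0
  v = 2
  t = 2
  return 2
After constant-fold (6 stmts):
  z = 2
  u = 2
  d = 0
  v = 2
  t = 2
  return 2
After dead-code-elim (1 stmts):
  return 2

Answer: return 2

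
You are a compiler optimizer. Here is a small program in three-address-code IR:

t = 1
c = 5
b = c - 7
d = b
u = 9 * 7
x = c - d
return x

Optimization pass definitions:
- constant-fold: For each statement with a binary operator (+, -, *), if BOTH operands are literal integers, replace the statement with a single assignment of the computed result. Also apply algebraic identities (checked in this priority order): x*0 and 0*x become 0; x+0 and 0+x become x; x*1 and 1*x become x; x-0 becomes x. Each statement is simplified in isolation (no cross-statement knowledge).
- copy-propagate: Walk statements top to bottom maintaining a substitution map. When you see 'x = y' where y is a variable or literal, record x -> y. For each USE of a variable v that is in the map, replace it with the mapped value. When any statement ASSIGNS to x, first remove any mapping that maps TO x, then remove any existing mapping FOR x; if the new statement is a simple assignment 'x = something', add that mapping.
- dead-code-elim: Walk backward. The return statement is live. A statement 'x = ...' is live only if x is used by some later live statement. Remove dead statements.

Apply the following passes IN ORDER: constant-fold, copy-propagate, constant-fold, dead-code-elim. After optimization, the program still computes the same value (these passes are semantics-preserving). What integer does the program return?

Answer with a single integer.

Answer: 7

Derivation:
Initial IR:
  t = 1
  c = 5
  b = c - 7
  d = b
  u = 9 * 7
  x = c - d
  return x
After constant-fold (7 stmts):
  t = 1
  c = 5
  b = c - 7
  d = b
  u = 63
  x = c - d
  return x
After copy-propagate (7 stmts):
  t = 1
  c = 5
  b = 5 - 7
  d = b
  u = 63
  x = 5 - b
  return x
After constant-fold (7 stmts):
  t = 1
  c = 5
  b = -2
  d = b
  u = 63
  x = 5 - b
  return x
After dead-code-elim (3 stmts):
  b = -2
  x = 5 - b
  return x
Evaluate:
  t = 1  =>  t = 1
  c = 5  =>  c = 5
  b = c - 7  =>  b = -2
  d = b  =>  d = -2
  u = 9 * 7  =>  u = 63
  x = c - d  =>  x = 7
  return x = 7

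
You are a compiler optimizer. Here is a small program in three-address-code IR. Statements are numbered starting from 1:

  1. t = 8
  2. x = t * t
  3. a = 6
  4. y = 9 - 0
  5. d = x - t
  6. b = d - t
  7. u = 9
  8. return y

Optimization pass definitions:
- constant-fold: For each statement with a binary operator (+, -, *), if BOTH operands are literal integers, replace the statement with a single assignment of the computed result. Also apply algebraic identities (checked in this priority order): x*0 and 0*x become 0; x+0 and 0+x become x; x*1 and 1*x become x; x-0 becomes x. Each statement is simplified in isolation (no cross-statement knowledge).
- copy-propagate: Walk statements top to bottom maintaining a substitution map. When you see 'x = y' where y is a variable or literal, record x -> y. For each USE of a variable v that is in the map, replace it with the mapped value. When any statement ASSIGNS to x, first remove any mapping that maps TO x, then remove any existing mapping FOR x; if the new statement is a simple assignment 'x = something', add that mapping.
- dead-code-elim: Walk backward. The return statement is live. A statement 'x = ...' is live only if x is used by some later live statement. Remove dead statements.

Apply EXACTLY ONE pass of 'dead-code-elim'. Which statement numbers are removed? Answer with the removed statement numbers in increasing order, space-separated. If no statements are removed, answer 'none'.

Answer: 1 2 3 5 6 7

Derivation:
Backward liveness scan:
Stmt 1 't = 8': DEAD (t not in live set [])
Stmt 2 'x = t * t': DEAD (x not in live set [])
Stmt 3 'a = 6': DEAD (a not in live set [])
Stmt 4 'y = 9 - 0': KEEP (y is live); live-in = []
Stmt 5 'd = x - t': DEAD (d not in live set ['y'])
Stmt 6 'b = d - t': DEAD (b not in live set ['y'])
Stmt 7 'u = 9': DEAD (u not in live set ['y'])
Stmt 8 'return y': KEEP (return); live-in = ['y']
Removed statement numbers: [1, 2, 3, 5, 6, 7]
Surviving IR:
  y = 9 - 0
  return y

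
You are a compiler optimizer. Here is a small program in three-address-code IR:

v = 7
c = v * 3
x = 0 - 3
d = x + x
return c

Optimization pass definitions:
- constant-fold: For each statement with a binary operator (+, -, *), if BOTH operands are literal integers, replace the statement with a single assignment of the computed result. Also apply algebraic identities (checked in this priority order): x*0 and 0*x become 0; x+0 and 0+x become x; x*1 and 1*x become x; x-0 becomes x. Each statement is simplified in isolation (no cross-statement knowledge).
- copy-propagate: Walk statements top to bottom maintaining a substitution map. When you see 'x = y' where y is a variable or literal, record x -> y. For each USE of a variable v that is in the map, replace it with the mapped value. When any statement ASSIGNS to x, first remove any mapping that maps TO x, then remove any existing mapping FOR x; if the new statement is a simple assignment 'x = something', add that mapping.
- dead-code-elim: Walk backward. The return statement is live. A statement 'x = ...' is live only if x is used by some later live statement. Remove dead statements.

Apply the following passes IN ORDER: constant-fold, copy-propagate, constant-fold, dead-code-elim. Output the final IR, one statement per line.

Answer: c = 21
return c

Derivation:
Initial IR:
  v = 7
  c = v * 3
  x = 0 - 3
  d = x + x
  return c
After constant-fold (5 stmts):
  v = 7
  c = v * 3
  x = -3
  d = x + x
  return c
After copy-propagate (5 stmts):
  v = 7
  c = 7 * 3
  x = -3
  d = -3 + -3
  return c
After constant-fold (5 stmts):
  v = 7
  c = 21
  x = -3
  d = -6
  return c
After dead-code-elim (2 stmts):
  c = 21
  return c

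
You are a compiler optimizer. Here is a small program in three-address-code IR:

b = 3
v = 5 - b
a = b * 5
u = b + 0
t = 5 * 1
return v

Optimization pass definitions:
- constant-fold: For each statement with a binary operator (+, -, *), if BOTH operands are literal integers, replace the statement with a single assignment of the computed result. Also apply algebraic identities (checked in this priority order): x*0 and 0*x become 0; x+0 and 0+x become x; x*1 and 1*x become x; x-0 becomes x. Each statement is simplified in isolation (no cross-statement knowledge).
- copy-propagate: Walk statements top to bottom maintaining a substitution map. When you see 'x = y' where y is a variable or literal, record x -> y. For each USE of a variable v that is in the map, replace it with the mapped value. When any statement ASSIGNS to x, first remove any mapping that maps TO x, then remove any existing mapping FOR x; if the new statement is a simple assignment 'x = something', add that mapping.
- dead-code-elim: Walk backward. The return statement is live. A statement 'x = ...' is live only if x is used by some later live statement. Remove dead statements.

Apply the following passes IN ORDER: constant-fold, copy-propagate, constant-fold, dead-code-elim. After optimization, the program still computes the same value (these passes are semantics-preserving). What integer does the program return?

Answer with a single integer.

Answer: 2

Derivation:
Initial IR:
  b = 3
  v = 5 - b
  a = b * 5
  u = b + 0
  t = 5 * 1
  return v
After constant-fold (6 stmts):
  b = 3
  v = 5 - b
  a = b * 5
  u = b
  t = 5
  return v
After copy-propagate (6 stmts):
  b = 3
  v = 5 - 3
  a = 3 * 5
  u = 3
  t = 5
  return v
After constant-fold (6 stmts):
  b = 3
  v = 2
  a = 15
  u = 3
  t = 5
  return v
After dead-code-elim (2 stmts):
  v = 2
  return v
Evaluate:
  b = 3  =>  b = 3
  v = 5 - b  =>  v = 2
  a = b * 5  =>  a = 15
  u = b + 0  =>  u = 3
  t = 5 * 1  =>  t = 5
  return v = 2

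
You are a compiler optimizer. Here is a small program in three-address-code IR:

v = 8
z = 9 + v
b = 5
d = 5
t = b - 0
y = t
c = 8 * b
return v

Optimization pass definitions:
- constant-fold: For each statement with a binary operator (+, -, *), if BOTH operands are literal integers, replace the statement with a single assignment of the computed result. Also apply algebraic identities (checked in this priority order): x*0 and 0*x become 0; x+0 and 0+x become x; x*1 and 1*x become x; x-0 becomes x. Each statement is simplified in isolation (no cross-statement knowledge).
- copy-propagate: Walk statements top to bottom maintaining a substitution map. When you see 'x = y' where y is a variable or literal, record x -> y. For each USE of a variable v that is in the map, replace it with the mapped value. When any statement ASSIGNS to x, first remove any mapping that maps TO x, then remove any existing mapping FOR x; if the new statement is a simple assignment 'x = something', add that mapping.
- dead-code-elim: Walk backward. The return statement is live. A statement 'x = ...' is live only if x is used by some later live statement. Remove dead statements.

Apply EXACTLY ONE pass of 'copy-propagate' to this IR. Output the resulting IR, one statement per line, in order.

Applying copy-propagate statement-by-statement:
  [1] v = 8  (unchanged)
  [2] z = 9 + v  -> z = 9 + 8
  [3] b = 5  (unchanged)
  [4] d = 5  (unchanged)
  [5] t = b - 0  -> t = 5 - 0
  [6] y = t  (unchanged)
  [7] c = 8 * b  -> c = 8 * 5
  [8] return v  -> return 8
Result (8 stmts):
  v = 8
  z = 9 + 8
  b = 5
  d = 5
  t = 5 - 0
  y = t
  c = 8 * 5
  return 8

Answer: v = 8
z = 9 + 8
b = 5
d = 5
t = 5 - 0
y = t
c = 8 * 5
return 8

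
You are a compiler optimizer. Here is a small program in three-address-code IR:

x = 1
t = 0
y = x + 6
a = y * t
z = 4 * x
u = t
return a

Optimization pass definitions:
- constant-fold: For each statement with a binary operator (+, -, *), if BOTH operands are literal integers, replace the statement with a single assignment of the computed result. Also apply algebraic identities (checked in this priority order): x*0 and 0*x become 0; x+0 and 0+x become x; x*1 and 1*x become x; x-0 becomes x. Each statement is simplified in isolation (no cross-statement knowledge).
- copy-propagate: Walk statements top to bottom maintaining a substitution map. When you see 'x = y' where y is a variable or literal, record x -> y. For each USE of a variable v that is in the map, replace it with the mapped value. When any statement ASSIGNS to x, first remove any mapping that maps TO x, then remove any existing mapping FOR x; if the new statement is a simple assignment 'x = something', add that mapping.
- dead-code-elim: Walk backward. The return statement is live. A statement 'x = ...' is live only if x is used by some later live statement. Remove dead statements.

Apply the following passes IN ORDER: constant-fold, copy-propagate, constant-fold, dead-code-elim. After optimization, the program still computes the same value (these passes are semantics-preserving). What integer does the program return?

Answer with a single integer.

Initial IR:
  x = 1
  t = 0
  y = x + 6
  a = y * t
  z = 4 * x
  u = t
  return a
After constant-fold (7 stmts):
  x = 1
  t = 0
  y = x + 6
  a = y * t
  z = 4 * x
  u = t
  return a
After copy-propagate (7 stmts):
  x = 1
  t = 0
  y = 1 + 6
  a = y * 0
  z = 4 * 1
  u = 0
  return a
After constant-fold (7 stmts):
  x = 1
  t = 0
  y = 7
  a = 0
  z = 4
  u = 0
  return a
After dead-code-elim (2 stmts):
  a = 0
  return a
Evaluate:
  x = 1  =>  x = 1
  t = 0  =>  t = 0
  y = x + 6  =>  y = 7
  a = y * t  =>  a = 0
  z = 4 * x  =>  z = 4
  u = t  =>  u = 0
  return a = 0

Answer: 0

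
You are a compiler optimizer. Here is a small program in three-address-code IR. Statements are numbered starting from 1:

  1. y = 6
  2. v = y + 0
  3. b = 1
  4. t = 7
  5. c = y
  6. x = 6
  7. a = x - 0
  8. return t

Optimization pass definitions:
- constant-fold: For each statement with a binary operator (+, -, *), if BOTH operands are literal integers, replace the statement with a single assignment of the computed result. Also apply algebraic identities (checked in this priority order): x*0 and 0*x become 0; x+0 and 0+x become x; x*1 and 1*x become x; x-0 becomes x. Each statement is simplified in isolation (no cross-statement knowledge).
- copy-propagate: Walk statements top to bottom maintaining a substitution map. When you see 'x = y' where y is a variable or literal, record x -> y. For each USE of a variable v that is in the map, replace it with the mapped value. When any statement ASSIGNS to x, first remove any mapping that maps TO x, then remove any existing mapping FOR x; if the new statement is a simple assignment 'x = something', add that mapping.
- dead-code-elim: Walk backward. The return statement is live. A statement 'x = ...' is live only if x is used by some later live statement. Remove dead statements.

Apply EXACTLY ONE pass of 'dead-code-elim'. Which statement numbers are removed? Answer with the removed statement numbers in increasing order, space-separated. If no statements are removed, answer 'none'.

Answer: 1 2 3 5 6 7

Derivation:
Backward liveness scan:
Stmt 1 'y = 6': DEAD (y not in live set [])
Stmt 2 'v = y + 0': DEAD (v not in live set [])
Stmt 3 'b = 1': DEAD (b not in live set [])
Stmt 4 't = 7': KEEP (t is live); live-in = []
Stmt 5 'c = y': DEAD (c not in live set ['t'])
Stmt 6 'x = 6': DEAD (x not in live set ['t'])
Stmt 7 'a = x - 0': DEAD (a not in live set ['t'])
Stmt 8 'return t': KEEP (return); live-in = ['t']
Removed statement numbers: [1, 2, 3, 5, 6, 7]
Surviving IR:
  t = 7
  return t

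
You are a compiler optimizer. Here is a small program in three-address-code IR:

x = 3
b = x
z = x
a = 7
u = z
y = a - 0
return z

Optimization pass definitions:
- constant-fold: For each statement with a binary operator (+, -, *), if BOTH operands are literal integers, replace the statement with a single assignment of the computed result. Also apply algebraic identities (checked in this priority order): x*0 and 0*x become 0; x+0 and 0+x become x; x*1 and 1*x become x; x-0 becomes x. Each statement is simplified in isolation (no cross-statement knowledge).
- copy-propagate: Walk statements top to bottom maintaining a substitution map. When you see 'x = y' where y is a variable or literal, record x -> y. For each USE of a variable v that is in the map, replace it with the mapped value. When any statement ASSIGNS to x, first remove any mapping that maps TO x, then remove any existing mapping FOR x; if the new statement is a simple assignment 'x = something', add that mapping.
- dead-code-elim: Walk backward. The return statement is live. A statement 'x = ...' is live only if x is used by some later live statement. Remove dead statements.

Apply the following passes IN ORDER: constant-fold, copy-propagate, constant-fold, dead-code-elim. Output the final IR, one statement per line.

Answer: return 3

Derivation:
Initial IR:
  x = 3
  b = x
  z = x
  a = 7
  u = z
  y = a - 0
  return z
After constant-fold (7 stmts):
  x = 3
  b = x
  z = x
  a = 7
  u = z
  y = a
  return z
After copy-propagate (7 stmts):
  x = 3
  b = 3
  z = 3
  a = 7
  u = 3
  y = 7
  return 3
After constant-fold (7 stmts):
  x = 3
  b = 3
  z = 3
  a = 7
  u = 3
  y = 7
  return 3
After dead-code-elim (1 stmts):
  return 3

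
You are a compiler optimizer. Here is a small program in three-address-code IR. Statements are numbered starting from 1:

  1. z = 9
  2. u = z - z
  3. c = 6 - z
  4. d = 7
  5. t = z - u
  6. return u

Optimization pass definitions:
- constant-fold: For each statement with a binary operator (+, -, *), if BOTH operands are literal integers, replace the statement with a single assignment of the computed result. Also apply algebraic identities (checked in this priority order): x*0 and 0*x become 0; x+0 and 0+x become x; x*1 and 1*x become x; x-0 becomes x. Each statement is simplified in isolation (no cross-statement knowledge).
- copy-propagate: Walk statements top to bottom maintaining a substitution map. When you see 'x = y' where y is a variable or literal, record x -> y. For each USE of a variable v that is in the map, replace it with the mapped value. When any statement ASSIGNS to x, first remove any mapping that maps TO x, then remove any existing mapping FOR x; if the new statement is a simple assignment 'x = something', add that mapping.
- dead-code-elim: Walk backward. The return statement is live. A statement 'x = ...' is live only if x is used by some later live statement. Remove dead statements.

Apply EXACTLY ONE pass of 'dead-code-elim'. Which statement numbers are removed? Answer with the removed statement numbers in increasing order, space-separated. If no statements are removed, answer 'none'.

Answer: 3 4 5

Derivation:
Backward liveness scan:
Stmt 1 'z = 9': KEEP (z is live); live-in = []
Stmt 2 'u = z - z': KEEP (u is live); live-in = ['z']
Stmt 3 'c = 6 - z': DEAD (c not in live set ['u'])
Stmt 4 'd = 7': DEAD (d not in live set ['u'])
Stmt 5 't = z - u': DEAD (t not in live set ['u'])
Stmt 6 'return u': KEEP (return); live-in = ['u']
Removed statement numbers: [3, 4, 5]
Surviving IR:
  z = 9
  u = z - z
  return u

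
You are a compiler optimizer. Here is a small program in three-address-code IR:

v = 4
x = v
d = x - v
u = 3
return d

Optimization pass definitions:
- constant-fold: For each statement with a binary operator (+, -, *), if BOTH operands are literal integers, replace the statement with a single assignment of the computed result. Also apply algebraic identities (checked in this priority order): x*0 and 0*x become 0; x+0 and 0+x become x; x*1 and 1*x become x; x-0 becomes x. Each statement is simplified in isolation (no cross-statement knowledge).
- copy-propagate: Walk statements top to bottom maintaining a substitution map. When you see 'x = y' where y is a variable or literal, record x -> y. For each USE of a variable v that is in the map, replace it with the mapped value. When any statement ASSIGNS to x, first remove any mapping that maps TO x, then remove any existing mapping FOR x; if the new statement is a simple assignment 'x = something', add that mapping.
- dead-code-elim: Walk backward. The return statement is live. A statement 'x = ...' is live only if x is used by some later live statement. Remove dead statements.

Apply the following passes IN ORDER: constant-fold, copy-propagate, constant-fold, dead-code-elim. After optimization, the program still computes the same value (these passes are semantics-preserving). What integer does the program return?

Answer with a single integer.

Initial IR:
  v = 4
  x = v
  d = x - v
  u = 3
  return d
After constant-fold (5 stmts):
  v = 4
  x = v
  d = x - v
  u = 3
  return d
After copy-propagate (5 stmts):
  v = 4
  x = 4
  d = 4 - 4
  u = 3
  return d
After constant-fold (5 stmts):
  v = 4
  x = 4
  d = 0
  u = 3
  return d
After dead-code-elim (2 stmts):
  d = 0
  return d
Evaluate:
  v = 4  =>  v = 4
  x = v  =>  x = 4
  d = x - v  =>  d = 0
  u = 3  =>  u = 3
  return d = 0

Answer: 0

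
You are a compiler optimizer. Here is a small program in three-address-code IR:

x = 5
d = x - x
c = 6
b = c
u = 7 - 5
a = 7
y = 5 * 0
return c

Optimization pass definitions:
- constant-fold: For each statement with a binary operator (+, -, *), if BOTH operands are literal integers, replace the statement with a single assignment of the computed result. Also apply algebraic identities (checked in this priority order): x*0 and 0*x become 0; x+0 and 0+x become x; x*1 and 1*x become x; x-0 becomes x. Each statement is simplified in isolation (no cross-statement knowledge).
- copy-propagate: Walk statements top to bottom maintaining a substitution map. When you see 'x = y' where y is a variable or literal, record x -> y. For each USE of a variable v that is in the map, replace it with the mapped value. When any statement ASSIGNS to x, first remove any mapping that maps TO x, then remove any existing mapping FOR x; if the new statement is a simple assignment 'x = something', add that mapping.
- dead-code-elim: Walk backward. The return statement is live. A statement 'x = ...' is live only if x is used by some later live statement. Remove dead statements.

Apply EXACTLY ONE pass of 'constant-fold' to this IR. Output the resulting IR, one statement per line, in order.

Applying constant-fold statement-by-statement:
  [1] x = 5  (unchanged)
  [2] d = x - x  (unchanged)
  [3] c = 6  (unchanged)
  [4] b = c  (unchanged)
  [5] u = 7 - 5  -> u = 2
  [6] a = 7  (unchanged)
  [7] y = 5 * 0  -> y = 0
  [8] return c  (unchanged)
Result (8 stmts):
  x = 5
  d = x - x
  c = 6
  b = c
  u = 2
  a = 7
  y = 0
  return c

Answer: x = 5
d = x - x
c = 6
b = c
u = 2
a = 7
y = 0
return c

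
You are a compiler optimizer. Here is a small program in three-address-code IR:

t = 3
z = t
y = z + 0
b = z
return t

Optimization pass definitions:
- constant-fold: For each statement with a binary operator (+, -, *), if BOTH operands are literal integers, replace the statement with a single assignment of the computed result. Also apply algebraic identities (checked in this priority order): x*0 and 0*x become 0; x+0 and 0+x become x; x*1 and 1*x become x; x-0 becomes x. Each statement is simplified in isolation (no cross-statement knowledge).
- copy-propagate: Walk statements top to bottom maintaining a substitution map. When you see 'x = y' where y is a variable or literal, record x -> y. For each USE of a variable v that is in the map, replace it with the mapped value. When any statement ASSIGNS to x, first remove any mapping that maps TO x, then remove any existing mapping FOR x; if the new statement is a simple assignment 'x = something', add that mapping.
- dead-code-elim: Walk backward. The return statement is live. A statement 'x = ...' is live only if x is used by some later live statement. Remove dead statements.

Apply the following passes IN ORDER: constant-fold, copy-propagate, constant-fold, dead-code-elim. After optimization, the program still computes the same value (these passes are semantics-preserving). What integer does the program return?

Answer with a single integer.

Answer: 3

Derivation:
Initial IR:
  t = 3
  z = t
  y = z + 0
  b = z
  return t
After constant-fold (5 stmts):
  t = 3
  z = t
  y = z
  b = z
  return t
After copy-propagate (5 stmts):
  t = 3
  z = 3
  y = 3
  b = 3
  return 3
After constant-fold (5 stmts):
  t = 3
  z = 3
  y = 3
  b = 3
  return 3
After dead-code-elim (1 stmts):
  return 3
Evaluate:
  t = 3  =>  t = 3
  z = t  =>  z = 3
  y = z + 0  =>  y = 3
  b = z  =>  b = 3
  return t = 3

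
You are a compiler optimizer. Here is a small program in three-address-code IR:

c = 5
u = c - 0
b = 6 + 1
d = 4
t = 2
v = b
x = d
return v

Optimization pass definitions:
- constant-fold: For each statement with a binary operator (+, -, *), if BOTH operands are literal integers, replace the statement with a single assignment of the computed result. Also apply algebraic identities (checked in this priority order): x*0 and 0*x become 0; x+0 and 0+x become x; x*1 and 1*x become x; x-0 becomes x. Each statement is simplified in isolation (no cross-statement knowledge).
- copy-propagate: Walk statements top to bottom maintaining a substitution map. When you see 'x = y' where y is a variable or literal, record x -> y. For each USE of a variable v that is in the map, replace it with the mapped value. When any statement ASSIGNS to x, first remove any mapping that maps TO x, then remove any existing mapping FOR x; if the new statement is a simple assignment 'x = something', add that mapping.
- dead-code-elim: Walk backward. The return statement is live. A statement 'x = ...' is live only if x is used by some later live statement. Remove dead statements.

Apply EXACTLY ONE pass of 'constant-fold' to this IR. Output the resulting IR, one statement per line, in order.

Answer: c = 5
u = c
b = 7
d = 4
t = 2
v = b
x = d
return v

Derivation:
Applying constant-fold statement-by-statement:
  [1] c = 5  (unchanged)
  [2] u = c - 0  -> u = c
  [3] b = 6 + 1  -> b = 7
  [4] d = 4  (unchanged)
  [5] t = 2  (unchanged)
  [6] v = b  (unchanged)
  [7] x = d  (unchanged)
  [8] return v  (unchanged)
Result (8 stmts):
  c = 5
  u = c
  b = 7
  d = 4
  t = 2
  v = b
  x = d
  return v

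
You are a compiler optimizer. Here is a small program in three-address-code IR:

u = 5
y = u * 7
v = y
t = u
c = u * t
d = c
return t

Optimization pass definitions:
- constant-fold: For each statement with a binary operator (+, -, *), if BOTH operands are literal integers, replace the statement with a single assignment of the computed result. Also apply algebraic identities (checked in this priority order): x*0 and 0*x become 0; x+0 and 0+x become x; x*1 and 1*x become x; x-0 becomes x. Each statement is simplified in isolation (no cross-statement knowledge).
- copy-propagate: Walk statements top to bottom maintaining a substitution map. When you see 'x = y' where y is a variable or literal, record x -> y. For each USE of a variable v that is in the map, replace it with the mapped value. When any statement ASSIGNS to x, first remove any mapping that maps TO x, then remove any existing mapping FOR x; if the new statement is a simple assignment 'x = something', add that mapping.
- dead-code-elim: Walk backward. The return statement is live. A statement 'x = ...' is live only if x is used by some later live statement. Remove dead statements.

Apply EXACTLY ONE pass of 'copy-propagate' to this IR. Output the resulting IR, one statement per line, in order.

Answer: u = 5
y = 5 * 7
v = y
t = 5
c = 5 * 5
d = c
return 5

Derivation:
Applying copy-propagate statement-by-statement:
  [1] u = 5  (unchanged)
  [2] y = u * 7  -> y = 5 * 7
  [3] v = y  (unchanged)
  [4] t = u  -> t = 5
  [5] c = u * t  -> c = 5 * 5
  [6] d = c  (unchanged)
  [7] return t  -> return 5
Result (7 stmts):
  u = 5
  y = 5 * 7
  v = y
  t = 5
  c = 5 * 5
  d = c
  return 5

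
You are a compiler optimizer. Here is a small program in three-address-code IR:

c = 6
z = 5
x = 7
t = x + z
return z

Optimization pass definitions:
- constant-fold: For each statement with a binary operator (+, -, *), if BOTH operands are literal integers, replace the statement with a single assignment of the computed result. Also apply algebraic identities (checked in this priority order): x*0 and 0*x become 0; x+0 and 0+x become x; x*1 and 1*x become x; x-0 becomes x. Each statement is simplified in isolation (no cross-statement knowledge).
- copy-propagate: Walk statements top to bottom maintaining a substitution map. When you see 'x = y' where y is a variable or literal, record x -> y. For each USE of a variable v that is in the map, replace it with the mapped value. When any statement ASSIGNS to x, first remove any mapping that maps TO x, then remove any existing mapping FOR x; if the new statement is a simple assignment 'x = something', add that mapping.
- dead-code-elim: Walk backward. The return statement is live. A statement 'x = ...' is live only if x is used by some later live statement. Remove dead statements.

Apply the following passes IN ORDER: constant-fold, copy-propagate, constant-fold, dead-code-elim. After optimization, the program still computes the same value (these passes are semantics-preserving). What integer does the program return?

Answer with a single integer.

Answer: 5

Derivation:
Initial IR:
  c = 6
  z = 5
  x = 7
  t = x + z
  return z
After constant-fold (5 stmts):
  c = 6
  z = 5
  x = 7
  t = x + z
  return z
After copy-propagate (5 stmts):
  c = 6
  z = 5
  x = 7
  t = 7 + 5
  return 5
After constant-fold (5 stmts):
  c = 6
  z = 5
  x = 7
  t = 12
  return 5
After dead-code-elim (1 stmts):
  return 5
Evaluate:
  c = 6  =>  c = 6
  z = 5  =>  z = 5
  x = 7  =>  x = 7
  t = x + z  =>  t = 12
  return z = 5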